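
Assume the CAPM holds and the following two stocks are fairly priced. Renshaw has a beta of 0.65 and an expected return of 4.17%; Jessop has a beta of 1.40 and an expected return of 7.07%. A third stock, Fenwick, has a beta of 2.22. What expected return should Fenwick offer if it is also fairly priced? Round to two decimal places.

10.24%

MRP (SML slope) = (7.07% − 4.17%) / (1.40 − 0.65) = 2.90% / 0.75 = 3.8667%
R_f (intercept) = 4.17% − 0.65 × 3.8667% = 1.6566%
E(R_Fenwick) = R_f + β × MRP = 1.6566% + 2.22 × 3.8667% = 10.24%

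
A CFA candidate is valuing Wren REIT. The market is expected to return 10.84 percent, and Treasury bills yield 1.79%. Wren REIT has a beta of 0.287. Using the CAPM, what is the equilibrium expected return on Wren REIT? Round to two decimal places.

4.39%

Market risk premium = E(R_m) − R_f = 10.84% − 1.79% = 9.05%
E(R) = R_f + β × MRP = 1.79% + 0.287 × 9.05% = 4.39%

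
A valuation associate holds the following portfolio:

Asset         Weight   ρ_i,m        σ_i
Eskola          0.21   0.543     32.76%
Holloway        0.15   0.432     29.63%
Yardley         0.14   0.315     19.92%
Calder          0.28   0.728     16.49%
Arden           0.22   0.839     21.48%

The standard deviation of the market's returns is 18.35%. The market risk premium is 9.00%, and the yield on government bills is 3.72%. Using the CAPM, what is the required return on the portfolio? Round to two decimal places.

10.52%

β_Eskola = 0.543 × 32.76% / 18.35% = 0.9694
β_Holloway = 0.432 × 29.63% / 18.35% = 0.6976
β_Yardley = 0.315 × 19.92% / 18.35% = 0.3420
β_Calder = 0.728 × 16.49% / 18.35% = 0.6542
β_Arden = 0.839 × 21.48% / 18.35% = 0.9821
β_P = Σ w_i β_i = 0.21×0.9694 + 0.15×0.6976 + 0.14×0.3420 + 0.28×0.6542 + 0.22×0.9821 = 0.7553
E(R_P) = R_f + β_P × MRP = 3.72% + 0.7553 × 9.00% = 10.52%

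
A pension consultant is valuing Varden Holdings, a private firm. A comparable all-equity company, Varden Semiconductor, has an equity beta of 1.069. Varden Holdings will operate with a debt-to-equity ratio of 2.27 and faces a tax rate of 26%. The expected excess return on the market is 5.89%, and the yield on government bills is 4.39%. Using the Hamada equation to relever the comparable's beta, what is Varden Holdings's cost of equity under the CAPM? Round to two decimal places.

β_L = β_U × [1 + (1 − t)(D/E)] = 1.069 × [1 + (1 − 0.26) × 2.27]
    = 1.069 × [1 + 0.74 × 2.27] = 1.069 × 2.6798 = 2.8647
E(R) = R_f + β_L × MRP = 4.39% + 2.8647 × 5.89% = 21.26%

21.26%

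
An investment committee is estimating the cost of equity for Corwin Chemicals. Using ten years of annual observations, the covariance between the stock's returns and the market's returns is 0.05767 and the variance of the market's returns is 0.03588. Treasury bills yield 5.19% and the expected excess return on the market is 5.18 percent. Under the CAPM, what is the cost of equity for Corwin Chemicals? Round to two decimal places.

13.52%

β = Cov(R_i, R_m) / Var(R_m) = 0.05767 / 0.03588 = 1.6073
E(R) = R_f + β × MRP = 5.19% + 1.6073 × 5.18% = 13.52%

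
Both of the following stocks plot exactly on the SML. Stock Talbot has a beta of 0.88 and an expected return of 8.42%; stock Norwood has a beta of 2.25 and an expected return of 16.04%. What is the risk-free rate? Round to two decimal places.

3.53%

Both satisfy E(R) = R_f + β·MRP, so the slope of the SML is
MRP = (16.04% − 8.42%) / (2.25 − 0.88) = 7.62% / 1.37 = 5.5620%
R_f = E(R_Talbot) − β_Talbot·MRP = 8.42% − 0.88 × 5.5620% = 3.5254%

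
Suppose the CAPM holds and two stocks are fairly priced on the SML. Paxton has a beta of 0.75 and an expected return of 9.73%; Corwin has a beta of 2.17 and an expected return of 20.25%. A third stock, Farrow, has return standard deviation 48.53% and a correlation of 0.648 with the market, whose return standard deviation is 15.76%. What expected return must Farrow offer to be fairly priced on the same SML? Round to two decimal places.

18.96%

MRP = (20.25% − 9.73%) / (2.17 − 0.75) = 7.4085%
R_f = 9.73% − 0.75 × 7.4085% = 4.1736%
β_Farrow = ρ·σ_i/σ_m = 0.648 × 48.53 / 15.76 = 1.9954
E(R_Farrow) = R_f + β × MRP = 4.1736% + 1.9954 × 7.4085% = 18.96%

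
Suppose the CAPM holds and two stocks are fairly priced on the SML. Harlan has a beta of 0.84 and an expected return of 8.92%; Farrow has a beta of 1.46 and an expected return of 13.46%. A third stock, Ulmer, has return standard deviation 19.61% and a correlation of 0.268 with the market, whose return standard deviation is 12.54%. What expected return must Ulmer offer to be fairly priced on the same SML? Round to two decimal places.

MRP = (13.46% − 8.92%) / (1.46 − 0.84) = 7.3226%
R_f = 8.92% − 0.84 × 7.3226% = 2.7690%
β_Ulmer = ρ·σ_i/σ_m = 0.268 × 19.61 / 12.54 = 0.4191
E(R_Ulmer) = R_f + β × MRP = 2.7690% + 0.4191 × 7.3226% = 5.84%

5.84%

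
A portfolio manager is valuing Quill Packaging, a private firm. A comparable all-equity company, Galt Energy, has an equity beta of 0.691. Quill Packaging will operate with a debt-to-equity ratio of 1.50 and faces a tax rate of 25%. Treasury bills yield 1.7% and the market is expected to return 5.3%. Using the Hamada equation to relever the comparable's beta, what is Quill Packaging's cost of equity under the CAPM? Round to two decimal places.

β_L = β_U × [1 + (1 − t)(D/E)] = 0.691 × [1 + (1 − 0.25) × 1.50]
    = 0.691 × [1 + 0.75 × 1.50] = 0.691 × 2.1250 = 1.4684
MRP = 5.3% − 1.7% = 3.60%
E(R) = R_f + β_L × MRP = 1.7% + 1.4684 × 3.6% = 6.99%

6.99%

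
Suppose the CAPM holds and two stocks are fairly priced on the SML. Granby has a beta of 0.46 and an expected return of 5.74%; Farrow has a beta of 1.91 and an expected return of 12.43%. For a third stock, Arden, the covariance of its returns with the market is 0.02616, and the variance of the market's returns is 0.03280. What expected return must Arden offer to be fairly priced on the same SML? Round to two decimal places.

7.30%

MRP = (12.43% − 5.74%) / (1.91 − 0.46) = 4.6138%
R_f = 5.74% − 0.46 × 4.6138% = 3.6177%
β_Arden = Cov / Var(R_m) = 0.02616 / 0.03280 = 0.7976
E(R_Arden) = R_f + β × MRP = 3.6177% + 0.7976 × 4.6138% = 7.30%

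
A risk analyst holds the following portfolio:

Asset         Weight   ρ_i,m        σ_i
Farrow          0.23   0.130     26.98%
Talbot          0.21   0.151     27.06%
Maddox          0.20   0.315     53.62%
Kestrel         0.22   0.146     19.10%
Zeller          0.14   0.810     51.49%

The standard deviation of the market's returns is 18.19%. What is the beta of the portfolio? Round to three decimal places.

0.632

β_Farrow = 0.130 × 26.98% / 18.19% = 0.1928
β_Talbot = 0.151 × 27.06% / 18.19% = 0.2246
β_Maddox = 0.315 × 53.62% / 18.19% = 0.9285
β_Kestrel = 0.146 × 19.10% / 18.19% = 0.1533
β_Zeller = 0.810 × 51.49% / 18.19% = 2.2928
β_P = Σ w_i β_i = 0.23×0.1928 + 0.21×0.2246 + 0.20×0.9285 + 0.22×0.1533 + 0.14×2.2928 = 0.6319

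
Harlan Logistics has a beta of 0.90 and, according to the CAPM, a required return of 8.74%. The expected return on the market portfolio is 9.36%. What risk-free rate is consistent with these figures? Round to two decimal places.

E(R) = R_f + β(E(R_m) − R_f) = R_f(1 − β) + β·E(R_m)
8.74% = R_f × (1 − 0.90) + 0.90 × 9.36%
8.74% = R_f × 0.10 + 8.4240%
R_f = (8.74% − 8.4240%) / 0.10 = 3.16%

3.16%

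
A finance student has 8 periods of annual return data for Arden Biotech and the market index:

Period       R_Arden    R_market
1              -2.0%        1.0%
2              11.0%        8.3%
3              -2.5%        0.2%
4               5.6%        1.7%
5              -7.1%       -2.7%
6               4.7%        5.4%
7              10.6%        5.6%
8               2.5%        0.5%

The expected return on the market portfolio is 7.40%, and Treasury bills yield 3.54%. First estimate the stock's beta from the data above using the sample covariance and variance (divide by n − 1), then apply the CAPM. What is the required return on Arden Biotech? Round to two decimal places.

Mean R_i = (-2.0 + 11.0 − 2.5 + 5.6 − 7.1 + 4.7 + 10.6 + 2.5) / 8 = 2.8500%
Mean R_m = (1.0 + 8.3 + 0.2 + 1.7 − 2.7 + 5.4 + 5.6 + 0.5) / 8 = 2.5000%
Σ(R_i − R̄_i)(R_m − R̄_m) = 146.4800  ⇒  Cov = 146.4800 / 7 = 20.9257
Σ(R_m − R̄_m)² = 90.8800  ⇒  Var(R_m) = 90.8800 / 7 = 12.9829
β = Cov / Var(R_m) = 20.9257 / 12.9829 = 1.6118
MRP = 7.40% − 3.54% = 3.86%
E(R) = R_f + β × MRP = 3.54% + 1.6118 × 3.86% = 9.76%

9.76%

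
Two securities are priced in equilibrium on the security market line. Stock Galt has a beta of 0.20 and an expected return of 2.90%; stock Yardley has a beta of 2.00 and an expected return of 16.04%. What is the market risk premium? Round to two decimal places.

7.30%

Both satisfy E(R) = R_f + β·MRP, so the slope of the SML is
MRP = (16.04% − 2.90%) / (2.00 − 0.20) = 13.14% / 1.80 = 7.3000%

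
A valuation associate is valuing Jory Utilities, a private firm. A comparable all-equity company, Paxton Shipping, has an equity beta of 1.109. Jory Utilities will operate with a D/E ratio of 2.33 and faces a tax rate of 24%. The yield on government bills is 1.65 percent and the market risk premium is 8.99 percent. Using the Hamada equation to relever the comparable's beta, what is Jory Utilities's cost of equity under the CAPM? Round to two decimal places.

29.27%

β_L = β_U × [1 + (1 − t)(D/E)] = 1.109 × [1 + (1 − 0.24) × 2.33]
    = 1.109 × [1 + 0.76 × 2.33] = 1.109 × 2.7708 = 3.0728
E(R) = R_f + β_L × MRP = 1.65% + 3.0728 × 8.99% = 29.27%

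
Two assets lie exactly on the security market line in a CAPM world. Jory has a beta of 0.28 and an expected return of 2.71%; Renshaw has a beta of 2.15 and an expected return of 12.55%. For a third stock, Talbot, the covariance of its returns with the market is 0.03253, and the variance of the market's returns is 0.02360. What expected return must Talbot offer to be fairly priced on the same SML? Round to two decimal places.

8.49%

MRP = (12.55% − 2.71%) / (2.15 − 0.28) = 5.2620%
R_f = 2.71% − 0.28 × 5.2620% = 1.2366%
β_Talbot = Cov / Var(R_m) = 0.03253 / 0.02360 = 1.3784
E(R_Talbot) = R_f + β × MRP = 1.2366% + 1.3784 × 5.2620% = 8.49%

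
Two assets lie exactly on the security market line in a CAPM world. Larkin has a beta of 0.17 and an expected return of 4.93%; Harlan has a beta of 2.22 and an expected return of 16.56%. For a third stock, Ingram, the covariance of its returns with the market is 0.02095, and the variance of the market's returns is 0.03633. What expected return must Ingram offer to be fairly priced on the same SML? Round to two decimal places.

7.24%

MRP = (16.56% − 4.93%) / (2.22 − 0.17) = 5.6732%
R_f = 4.93% − 0.17 × 5.6732% = 3.9656%
β_Ingram = Cov / Var(R_m) = 0.02095 / 0.03633 = 0.5767
E(R_Ingram) = R_f + β × MRP = 3.9656% + 0.5767 × 5.6732% = 7.24%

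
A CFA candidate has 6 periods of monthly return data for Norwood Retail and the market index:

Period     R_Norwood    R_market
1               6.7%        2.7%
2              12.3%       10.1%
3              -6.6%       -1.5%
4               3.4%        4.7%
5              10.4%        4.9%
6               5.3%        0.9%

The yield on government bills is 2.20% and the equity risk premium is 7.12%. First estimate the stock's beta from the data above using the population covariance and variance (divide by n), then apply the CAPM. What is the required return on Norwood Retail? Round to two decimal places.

12.04%

Mean R_i = (6.7 + 12.3 − 6.6 + 3.4 + 10.4 + 5.3) / 6 = 5.2500%
Mean R_m = (2.7 + 10.1 − 1.5 + 4.7 + 4.9 + 0.9) / 6 = 3.6333%
Σ(R_i − R̄_i)(R_m − R̄_m) = 109.4800  ⇒  Cov = 109.4800 / 6 = 18.2467
Σ(R_m − R̄_m)² = 79.2533  ⇒  Var(R_m) = 79.2533 / 6 = 13.2089
β = Cov / Var(R_m) = 18.2467 / 13.2089 = 1.3814
E(R) = R_f + β × MRP = 2.20% + 1.3814 × 7.12% = 12.04%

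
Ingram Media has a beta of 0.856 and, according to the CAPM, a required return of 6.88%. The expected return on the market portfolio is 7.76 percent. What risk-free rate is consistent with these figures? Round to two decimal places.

E(R) = R_f + β(E(R_m) − R_f) = R_f(1 − β) + β·E(R_m)
6.88% = R_f × (1 − 0.856) + 0.856 × 7.76%
6.88% = R_f × 0.144 + 6.64256%
R_f = (6.88% − 6.64256%) / 0.144 = 1.65%

1.65%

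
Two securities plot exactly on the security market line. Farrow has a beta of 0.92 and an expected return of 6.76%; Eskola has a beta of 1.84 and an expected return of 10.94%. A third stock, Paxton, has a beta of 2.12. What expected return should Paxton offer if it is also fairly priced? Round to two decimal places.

12.21%

MRP (SML slope) = (10.94% − 6.76%) / (1.84 − 0.92) = 4.18% / 0.92 = 4.5435%
R_f (intercept) = 6.76% − 0.92 × 4.5435% = 2.5800%
E(R_Paxton) = R_f + β × MRP = 2.5800% + 2.12 × 4.5435% = 12.21%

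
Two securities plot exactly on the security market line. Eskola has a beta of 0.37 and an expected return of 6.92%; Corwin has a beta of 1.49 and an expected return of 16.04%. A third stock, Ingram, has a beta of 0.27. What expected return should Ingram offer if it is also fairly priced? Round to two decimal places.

6.11%

MRP (SML slope) = (16.04% − 6.92%) / (1.49 − 0.37) = 9.12% / 1.12 = 8.1429%
R_f (intercept) = 6.92% − 0.37 × 8.1429% = 3.9071%
E(R_Ingram) = R_f + β × MRP = 3.9071% + 0.27 × 8.1429% = 6.11%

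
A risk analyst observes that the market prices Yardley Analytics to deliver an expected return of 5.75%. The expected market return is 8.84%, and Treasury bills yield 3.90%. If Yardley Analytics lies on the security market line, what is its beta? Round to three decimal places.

MRP = 8.84% − 3.90% = 4.94%
β = (E(R) − R_f) / MRP = (5.75% − 3.90%) / 4.94% = 1.85% / 4.94% = 0.374

0.374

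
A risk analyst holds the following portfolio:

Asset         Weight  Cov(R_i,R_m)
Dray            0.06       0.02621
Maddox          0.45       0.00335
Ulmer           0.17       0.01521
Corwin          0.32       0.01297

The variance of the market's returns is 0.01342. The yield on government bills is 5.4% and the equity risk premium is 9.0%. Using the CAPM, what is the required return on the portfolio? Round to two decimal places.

11.98%

β_Dray = 0.02621 / 0.01342 = 1.9531
β_Maddox = 0.00335 / 0.01342 = 0.2496
β_Ulmer = 0.01521 / 0.01342 = 1.1334
β_Corwin = 0.01297 / 0.01342 = 0.9665
β_P = Σ w_i β_i = 0.06×1.9531 + 0.45×0.2496 + 0.17×1.1334 + 0.32×0.9665 = 0.7315
E(R_P) = R_f + β_P × MRP = 5.4% + 0.7315 × 9.0% = 11.98%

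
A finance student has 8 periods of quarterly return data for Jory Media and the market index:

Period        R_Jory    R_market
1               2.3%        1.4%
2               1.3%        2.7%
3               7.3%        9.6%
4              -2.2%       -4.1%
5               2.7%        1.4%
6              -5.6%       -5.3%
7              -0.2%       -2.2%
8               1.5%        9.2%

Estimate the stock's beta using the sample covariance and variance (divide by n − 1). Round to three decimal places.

Mean R_i = (2.3 + 1.3 + 7.3 − 2.2 + 2.7 − 5.6 − 0.2 + 1.5) / 8 = 0.8875%
Mean R_m = (1.4 + 2.7 + 9.6 − 4.1 + 1.4 − 5.3 − 2.2 + 9.2) / 8 = 1.5875%
Σ(R_i − R̄_i)(R_m − R̄_m) = 122.2588  ⇒  Cov = 122.2588 / 7 = 17.4655
Σ(R_m − R̄_m)² = 217.5888  ⇒  Var(R_m) = 217.5888 / 7 = 31.0841
β = Cov / Var(R_m) = 17.4655 / 31.0841 = 0.5619

0.562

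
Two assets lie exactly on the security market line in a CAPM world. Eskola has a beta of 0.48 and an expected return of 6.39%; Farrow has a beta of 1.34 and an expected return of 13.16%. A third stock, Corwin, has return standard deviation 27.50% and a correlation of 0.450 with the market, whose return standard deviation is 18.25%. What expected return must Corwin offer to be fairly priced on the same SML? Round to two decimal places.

MRP = (13.16% − 6.39%) / (1.34 − 0.48) = 7.8721%
R_f = 6.39% − 0.48 × 7.8721% = 2.6114%
β_Corwin = ρ·σ_i/σ_m = 0.450 × 27.50 / 18.25 = 0.6781
E(R_Corwin) = R_f + β × MRP = 2.6114% + 0.6781 × 7.8721% = 7.95%

7.95%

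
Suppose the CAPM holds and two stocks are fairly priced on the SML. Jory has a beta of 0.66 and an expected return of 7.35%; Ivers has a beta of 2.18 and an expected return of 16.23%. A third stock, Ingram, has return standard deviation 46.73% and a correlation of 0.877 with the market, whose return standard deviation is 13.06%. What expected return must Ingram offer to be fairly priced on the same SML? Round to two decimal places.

MRP = (16.23% − 7.35%) / (2.18 − 0.66) = 5.8421%
R_f = 7.35% − 0.66 × 5.8421% = 3.4942%
β_Ingram = ρ·σ_i/σ_m = 0.877 × 46.73 / 13.06 = 3.1380
E(R_Ingram) = R_f + β × MRP = 3.4942% + 3.1380 × 5.8421% = 21.83%

21.83%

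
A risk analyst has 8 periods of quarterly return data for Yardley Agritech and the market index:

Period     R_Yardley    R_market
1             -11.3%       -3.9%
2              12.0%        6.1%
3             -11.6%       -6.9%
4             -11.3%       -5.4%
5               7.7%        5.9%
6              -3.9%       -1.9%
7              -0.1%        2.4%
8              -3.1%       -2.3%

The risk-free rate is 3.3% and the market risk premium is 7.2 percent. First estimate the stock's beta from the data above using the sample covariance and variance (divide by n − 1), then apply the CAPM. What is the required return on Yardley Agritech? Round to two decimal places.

15.78%

Mean R_i = (-11.3 + 12.0 − 11.6 − 11.3 + 7.7 − 3.9 − 0.1 − 3.1) / 8 = -2.7000%
Mean R_m = (-3.9 + 6.1 − 6.9 − 5.4 + 5.9 − 1.9 + 2.4 − 2.3) / 8 = -0.7500%
Σ(R_i − R̄_i)(R_m − R̄_m) = 301.8600  ⇒  Cov = 301.8600 / 7 = 43.1229
Σ(R_m − R̄_m)² = 174.1600  ⇒  Var(R_m) = 174.1600 / 7 = 24.8800
β = Cov / Var(R_m) = 43.1229 / 24.8800 = 1.7332
E(R) = R_f + β × MRP = 3.3% + 1.7332 × 7.2% = 15.78%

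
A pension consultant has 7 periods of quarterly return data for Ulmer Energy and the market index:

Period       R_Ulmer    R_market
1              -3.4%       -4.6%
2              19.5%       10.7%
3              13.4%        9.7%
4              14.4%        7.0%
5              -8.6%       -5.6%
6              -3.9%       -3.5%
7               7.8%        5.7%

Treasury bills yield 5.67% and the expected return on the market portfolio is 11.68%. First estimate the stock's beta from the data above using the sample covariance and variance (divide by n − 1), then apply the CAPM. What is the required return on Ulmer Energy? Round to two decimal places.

14.71%

Mean R_i = (-3.4 + 19.5 + 13.4 + 14.4 − 8.6 − 3.9 + 7.8) / 7 = 5.6000%
Mean R_m = (-4.6 + 10.7 + 9.7 + 7.0 − 5.6 − 3.5 + 5.7) / 7 = 2.7714%
Σ(R_i − R̄_i)(R_m − R̄_m) = 452.7000  ⇒  Cov = 452.7000 / 6 = 75.4500
Σ(R_m − R̄_m)² = 301.0743  ⇒  Var(R_m) = 301.0743 / 6 = 50.1791
β = Cov / Var(R_m) = 75.4500 / 50.1791 = 1.5036
MRP = 11.68% − 5.67% = 6.01%
E(R) = R_f + β × MRP = 5.67% + 1.5036 × 6.01% = 14.71%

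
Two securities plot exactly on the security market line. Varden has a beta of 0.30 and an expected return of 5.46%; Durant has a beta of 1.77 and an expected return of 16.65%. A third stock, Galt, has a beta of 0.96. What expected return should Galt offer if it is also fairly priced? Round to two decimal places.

MRP (SML slope) = (16.65% − 5.46%) / (1.77 − 0.30) = 11.19% / 1.47 = 7.6122%
R_f (intercept) = 5.46% − 0.30 × 7.6122% = 3.1763%
E(R_Galt) = R_f + β × MRP = 3.1763% + 0.96 × 7.6122% = 10.48%

10.48%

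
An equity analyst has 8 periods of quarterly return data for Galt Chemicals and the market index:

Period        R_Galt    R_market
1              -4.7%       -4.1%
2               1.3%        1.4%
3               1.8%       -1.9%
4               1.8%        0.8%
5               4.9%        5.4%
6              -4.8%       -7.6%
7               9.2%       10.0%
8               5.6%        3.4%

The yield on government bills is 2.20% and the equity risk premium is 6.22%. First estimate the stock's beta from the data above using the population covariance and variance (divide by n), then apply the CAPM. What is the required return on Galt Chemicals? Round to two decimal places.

Mean R_i = (-4.7 + 1.3 + 1.8 + 1.8 + 4.9 − 4.8 + 9.2 + 5.6) / 8 = 1.8875%
Mean R_m = (-4.1 + 1.4 − 1.9 + 0.8 + 5.4 − 7.6 + 10.0 + 3.4) / 8 = 0.9250%
Σ(R_i − R̄_i)(R_m − R̄_m) = 179.1225  ⇒  Cov = 179.1225 / 8 = 22.3903
Σ(R_m − R̄_m)² = 214.6550  ⇒  Var(R_m) = 214.6550 / 8 = 26.8319
β = Cov / Var(R_m) = 22.3903 / 26.8319 = 0.8345
E(R) = R_f + β × MRP = 2.20% + 0.8345 × 6.22% = 7.39%

7.39%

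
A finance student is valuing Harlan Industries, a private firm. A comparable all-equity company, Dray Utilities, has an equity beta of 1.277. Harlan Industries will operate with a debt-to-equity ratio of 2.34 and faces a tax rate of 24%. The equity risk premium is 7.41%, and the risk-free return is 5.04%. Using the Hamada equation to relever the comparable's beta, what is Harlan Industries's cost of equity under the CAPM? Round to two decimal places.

β_L = β_U × [1 + (1 − t)(D/E)] = 1.277 × [1 + (1 − 0.24) × 2.34]
    = 1.277 × [1 + 0.76 × 2.34] = 1.277 × 2.7784 = 3.5480
E(R) = R_f + β_L × MRP = 5.04% + 3.5480 × 7.41% = 31.33%

31.33%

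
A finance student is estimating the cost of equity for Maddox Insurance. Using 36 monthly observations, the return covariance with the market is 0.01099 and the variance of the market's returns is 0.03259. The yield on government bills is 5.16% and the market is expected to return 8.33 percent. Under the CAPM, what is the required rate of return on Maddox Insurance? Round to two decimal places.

6.23%

β = Cov(R_i, R_m) / Var(R_m) = 0.01099 / 0.03259 = 0.3372
MRP = 8.33% − 5.16% = 3.17%
E(R) = R_f + β × MRP = 5.16% + 0.3372 × 3.17% = 6.23%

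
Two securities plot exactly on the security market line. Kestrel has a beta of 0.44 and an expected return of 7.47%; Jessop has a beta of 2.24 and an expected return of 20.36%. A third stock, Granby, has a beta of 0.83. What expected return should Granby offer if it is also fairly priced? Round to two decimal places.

10.26%

MRP (SML slope) = (20.36% − 7.47%) / (2.24 − 0.44) = 12.89% / 1.80 = 7.1611%
R_f (intercept) = 7.47% − 0.44 × 7.1611% = 4.3191%
E(R_Granby) = R_f + β × MRP = 4.3191% + 0.83 × 7.1611% = 10.26%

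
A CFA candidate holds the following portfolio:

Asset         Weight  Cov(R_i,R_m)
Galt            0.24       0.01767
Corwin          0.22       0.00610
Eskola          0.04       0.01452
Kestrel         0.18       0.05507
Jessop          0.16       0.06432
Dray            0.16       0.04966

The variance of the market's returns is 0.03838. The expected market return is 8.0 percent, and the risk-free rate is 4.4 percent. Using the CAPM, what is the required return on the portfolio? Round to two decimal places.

β_Galt = 0.01767 / 0.03838 = 0.4604
β_Corwin = 0.00610 / 0.03838 = 0.1589
β_Eskola = 0.01452 / 0.03838 = 0.3783
β_Kestrel = 0.05507 / 0.03838 = 1.4349
β_Jessop = 0.06432 / 0.03838 = 1.6759
β_Dray = 0.04966 / 0.03838 = 1.2939
β_P = Σ w_i β_i = 0.24×0.4604 + 0.22×0.1589 + 0.04×0.3783 + 0.18×1.4349 + 0.16×1.6759 + 0.16×1.2939 = 0.8940
MRP = 8.0% − 4.4% = 3.60%
E(R_P) = R_f + β_P × MRP = 4.4% + 0.8940 × 3.6% = 7.62%

7.62%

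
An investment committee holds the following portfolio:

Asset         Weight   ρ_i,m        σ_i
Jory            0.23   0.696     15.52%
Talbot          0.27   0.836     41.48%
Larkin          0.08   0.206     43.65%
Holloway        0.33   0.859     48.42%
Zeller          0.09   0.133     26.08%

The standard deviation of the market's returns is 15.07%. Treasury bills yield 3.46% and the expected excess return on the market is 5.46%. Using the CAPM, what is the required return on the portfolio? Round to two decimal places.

β_Jory = 0.696 × 15.52% / 15.07% = 0.7168
β_Talbot = 0.836 × 41.48% / 15.07% = 2.3011
β_Larkin = 0.206 × 43.65% / 15.07% = 0.5967
β_Holloway = 0.859 × 48.42% / 15.07% = 2.7600
β_Zeller = 0.133 × 26.08% / 15.07% = 0.2302
β_P = Σ w_i β_i = 0.23×0.7168 + 0.27×2.3011 + 0.08×0.5967 + 0.33×2.7600 + 0.09×0.2302 = 1.7654
E(R_P) = R_f + β_P × MRP = 3.46% + 1.7654 × 5.46% = 13.10%

13.10%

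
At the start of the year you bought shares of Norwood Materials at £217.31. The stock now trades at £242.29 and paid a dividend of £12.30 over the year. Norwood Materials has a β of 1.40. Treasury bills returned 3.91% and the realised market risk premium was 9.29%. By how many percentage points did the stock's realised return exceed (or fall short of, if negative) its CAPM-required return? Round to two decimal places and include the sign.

Realised HPR = (P1 + D1 − P0) / P0 = (242.29 + 12.30 − 217.31) / 217.31 = 37.28 / 217.31 = 17.1552%
CAPM required = R_f + β·MRP = 3.91% + 1.40 × 9.29% = 16.9160%
α = realised − required = 17.1552% − 16.9160% = +0.24%

+0.24%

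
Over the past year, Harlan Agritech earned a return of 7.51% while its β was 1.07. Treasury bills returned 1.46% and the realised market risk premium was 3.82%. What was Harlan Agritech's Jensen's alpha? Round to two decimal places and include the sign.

CAPM benchmark = R_f + β(R_m − R_f) = 1.46% + 1.07 × 3.82% = 5.5474%
α = actual − benchmark = 7.51% − 5.5474% = +1.96%

+1.96%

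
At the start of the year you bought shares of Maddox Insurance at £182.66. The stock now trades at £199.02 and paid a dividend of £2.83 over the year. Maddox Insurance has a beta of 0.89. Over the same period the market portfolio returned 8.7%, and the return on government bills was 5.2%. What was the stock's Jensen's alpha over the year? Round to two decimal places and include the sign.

Realised HPR = (P1 + D1 − P0) / P0 = (199.02 + 2.83 − 182.66) / 182.66 = 19.19 / 182.66 = 10.5059%
MRP = 8.7% − 5.2% = 3.50%
CAPM required = R_f + β·MRP = 5.2% + 0.89 × 3.5% = 8.3150%
α = realised − required = 10.5059% − 8.3150% = +2.19%

+2.19%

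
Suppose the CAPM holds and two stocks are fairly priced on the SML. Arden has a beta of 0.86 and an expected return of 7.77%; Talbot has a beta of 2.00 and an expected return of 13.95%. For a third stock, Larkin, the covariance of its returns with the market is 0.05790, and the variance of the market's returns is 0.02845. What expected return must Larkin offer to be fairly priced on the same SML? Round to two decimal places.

MRP = (13.95% − 7.77%) / (2.00 − 0.86) = 5.4211%
R_f = 7.77% − 0.86 × 5.4211% = 3.1079%
β_Larkin = Cov / Var(R_m) = 0.05790 / 0.02845 = 2.0351
E(R_Larkin) = R_f + β × MRP = 3.1079% + 2.0351 × 5.4211% = 14.14%

14.14%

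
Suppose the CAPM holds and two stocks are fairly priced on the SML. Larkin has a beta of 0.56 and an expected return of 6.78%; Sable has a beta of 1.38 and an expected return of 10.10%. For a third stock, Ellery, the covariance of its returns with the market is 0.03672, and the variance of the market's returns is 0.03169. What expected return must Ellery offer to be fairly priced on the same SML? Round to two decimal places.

9.20%

MRP = (10.10% − 6.78%) / (1.38 − 0.56) = 4.0488%
R_f = 6.78% − 0.56 × 4.0488% = 4.5127%
β_Ellery = Cov / Var(R_m) = 0.03672 / 0.03169 = 1.1587
E(R_Ellery) = R_f + β × MRP = 4.5127% + 1.1587 × 4.0488% = 9.20%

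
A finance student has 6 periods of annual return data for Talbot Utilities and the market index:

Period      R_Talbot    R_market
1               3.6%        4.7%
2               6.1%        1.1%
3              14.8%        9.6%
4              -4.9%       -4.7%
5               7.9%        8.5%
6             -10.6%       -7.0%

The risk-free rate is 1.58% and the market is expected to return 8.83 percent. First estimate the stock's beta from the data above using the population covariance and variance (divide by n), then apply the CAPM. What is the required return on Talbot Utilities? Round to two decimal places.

10.74%

Mean R_i = (3.6 + 6.1 + 14.8 − 4.9 + 7.9 − 10.6) / 6 = 2.8167%
Mean R_m = (4.7 + 1.1 + 9.6 − 4.7 + 8.5 − 7.0) / 6 = 2.0333%
Σ(R_i − R̄_i)(R_m − R̄_m) = 295.7267  ⇒  Cov = 295.7267 / 6 = 49.2878
Σ(R_m − R̄_m)² = 233.9933  ⇒  Var(R_m) = 233.9933 / 6 = 38.9989
β = Cov / Var(R_m) = 49.2878 / 38.9989 = 1.2638
MRP = 8.83% − 1.58% = 7.25%
E(R) = R_f + β × MRP = 1.58% + 1.2638 × 7.25% = 10.74%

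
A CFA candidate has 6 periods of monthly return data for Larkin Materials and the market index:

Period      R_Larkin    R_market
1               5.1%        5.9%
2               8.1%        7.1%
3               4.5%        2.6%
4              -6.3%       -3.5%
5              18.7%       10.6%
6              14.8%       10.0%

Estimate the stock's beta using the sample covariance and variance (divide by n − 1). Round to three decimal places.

1.611

Mean R_i = (5.1 + 8.1 + 4.5 − 6.3 + 18.7 + 14.8) / 6 = 7.4833%
Mean R_m = (5.9 + 7.1 + 2.6 − 3.5 + 10.6 + 10.0) / 6 = 5.4500%
Σ(R_i − R̄_i)(R_m − R̄_m) = 222.8650  ⇒  Cov = 222.8650 / 5 = 44.5730
Σ(R_m − R̄_m)² = 138.3750  ⇒  Var(R_m) = 138.3750 / 5 = 27.6750
β = Cov / Var(R_m) = 44.5730 / 27.6750 = 1.6106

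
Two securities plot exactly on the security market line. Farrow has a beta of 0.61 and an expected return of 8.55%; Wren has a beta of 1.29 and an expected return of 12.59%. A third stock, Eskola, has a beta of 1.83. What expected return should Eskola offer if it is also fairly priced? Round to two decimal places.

MRP (SML slope) = (12.59% − 8.55%) / (1.29 − 0.61) = 4.04% / 0.68 = 5.9412%
R_f (intercept) = 8.55% − 0.61 × 5.9412% = 4.9259%
E(R_Eskola) = R_f + β × MRP = 4.9259% + 1.83 × 5.9412% = 15.80%

15.80%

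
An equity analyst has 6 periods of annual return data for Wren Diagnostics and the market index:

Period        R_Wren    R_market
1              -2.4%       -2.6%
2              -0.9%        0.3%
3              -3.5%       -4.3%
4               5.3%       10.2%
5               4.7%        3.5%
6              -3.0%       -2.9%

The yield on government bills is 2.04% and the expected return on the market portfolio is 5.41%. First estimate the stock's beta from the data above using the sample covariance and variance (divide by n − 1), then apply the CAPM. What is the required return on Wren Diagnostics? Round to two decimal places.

4.33%

Mean R_i = (-2.4 − 0.9 − 3.5 + 5.3 + 4.7 − 3.0) / 6 = 0.0333%
Mean R_m = (-2.6 + 0.3 − 4.3 + 10.2 + 3.5 − 2.9) / 6 = 0.7000%
Σ(R_i − R̄_i)(R_m − R̄_m) = 100.0900  ⇒  Cov = 100.0900 / 5 = 20.0180
Σ(R_m − R̄_m)² = 147.1000  ⇒  Var(R_m) = 147.1000 / 5 = 29.4200
β = Cov / Var(R_m) = 20.0180 / 29.4200 = 0.6804
MRP = 5.41% − 2.04% = 3.37%
E(R) = R_f + β × MRP = 2.04% + 0.6804 × 3.37% = 4.33%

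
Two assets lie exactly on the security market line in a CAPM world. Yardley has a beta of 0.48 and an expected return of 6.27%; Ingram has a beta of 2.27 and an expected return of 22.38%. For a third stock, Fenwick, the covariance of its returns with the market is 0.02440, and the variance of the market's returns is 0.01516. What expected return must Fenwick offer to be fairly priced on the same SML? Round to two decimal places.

MRP = (22.38% − 6.27%) / (2.27 − 0.48) = 9.0000%
R_f = 6.27% − 0.48 × 9.0000% = 1.9500%
β_Fenwick = Cov / Var(R_m) = 0.02440 / 0.01516 = 1.6095
E(R_Fenwick) = R_f + β × MRP = 1.9500% + 1.6095 × 9.0000% = 16.44%

16.44%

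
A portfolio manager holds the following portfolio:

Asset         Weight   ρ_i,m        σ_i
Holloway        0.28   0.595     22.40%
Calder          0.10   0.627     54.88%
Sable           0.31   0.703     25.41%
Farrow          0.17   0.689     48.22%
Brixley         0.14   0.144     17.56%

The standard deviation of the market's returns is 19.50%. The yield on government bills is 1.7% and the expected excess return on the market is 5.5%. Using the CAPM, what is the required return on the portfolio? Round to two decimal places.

β_Holloway = 0.595 × 22.40% / 19.50% = 0.6835
β_Calder = 0.627 × 54.88% / 19.50% = 1.7646
β_Sable = 0.703 × 25.41% / 19.50% = 0.9161
β_Farrow = 0.689 × 48.22% / 19.50% = 1.7038
β_Brixley = 0.144 × 17.56% / 19.50% = 0.1297
β_P = Σ w_i β_i = 0.28×0.6835 + 0.10×1.7646 + 0.31×0.9161 + 0.17×1.7038 + 0.14×0.1297 = 0.9596
E(R_P) = R_f + β_P × MRP = 1.7% + 0.9596 × 5.5% = 6.98%

6.98%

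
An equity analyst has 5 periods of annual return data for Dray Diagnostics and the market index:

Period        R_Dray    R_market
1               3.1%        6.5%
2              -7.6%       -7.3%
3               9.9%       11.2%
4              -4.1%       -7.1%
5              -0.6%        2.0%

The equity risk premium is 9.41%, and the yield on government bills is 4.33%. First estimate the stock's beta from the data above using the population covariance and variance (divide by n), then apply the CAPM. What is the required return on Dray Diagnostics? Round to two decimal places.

11.78%

Mean R_i = (3.1 − 7.6 + 9.9 − 4.1 − 0.6) / 5 = 0.1400%
Mean R_m = (6.5 − 7.3 + 11.2 − 7.1 + 2.0) / 5 = 1.0600%
Σ(R_i − R̄_i)(R_m − R̄_m) = 213.6780  ⇒  Cov = 213.6780 / 5 = 42.7356
Σ(R_m − R̄_m)² = 269.7720  ⇒  Var(R_m) = 269.7720 / 5 = 53.9544
β = Cov / Var(R_m) = 42.7356 / 53.9544 = 0.7921
E(R) = R_f + β × MRP = 4.33% + 0.7921 × 9.41% = 11.78%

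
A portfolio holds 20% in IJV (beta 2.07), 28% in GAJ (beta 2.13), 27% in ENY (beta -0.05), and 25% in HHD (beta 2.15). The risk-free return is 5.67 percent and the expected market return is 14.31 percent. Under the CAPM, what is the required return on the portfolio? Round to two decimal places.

β_P = Σ w_i β_i = 0.20×2.07 + 0.28×2.13 + 0.27×-0.05 + 0.25×2.15 = 1.5344
MRP = 14.31% − 5.67% = 8.64%
E(R_P) = R_f + β_P × MRP = 5.67% + 1.5344 × 8.64% = 18.93%

18.93%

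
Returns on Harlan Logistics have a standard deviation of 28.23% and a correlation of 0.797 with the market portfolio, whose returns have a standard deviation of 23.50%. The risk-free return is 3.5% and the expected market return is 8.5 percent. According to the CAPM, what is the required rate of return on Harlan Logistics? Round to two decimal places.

8.29%

β = ρ × σ_i / σ_m = 0.797 × 28.23% / 23.50% = 0.9574
MRP = 8.5% − 3.5% = 5.00%
E(R) = 3.5% + 0.9574 × 5.0% = 8.29%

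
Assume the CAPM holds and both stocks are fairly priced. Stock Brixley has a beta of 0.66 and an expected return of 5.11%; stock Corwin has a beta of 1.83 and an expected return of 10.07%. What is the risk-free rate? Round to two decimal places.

Both satisfy E(R) = R_f + β·MRP, so the slope of the SML is
MRP = (10.07% − 5.11%) / (1.83 − 0.66) = 4.96% / 1.17 = 4.2393%
R_f = E(R_Brixley) − β_Brixley·MRP = 5.11% − 0.66 × 4.2393% = 2.3121%

2.31%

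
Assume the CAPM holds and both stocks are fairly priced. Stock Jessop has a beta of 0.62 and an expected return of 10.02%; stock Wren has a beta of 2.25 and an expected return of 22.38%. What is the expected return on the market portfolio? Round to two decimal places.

12.90%

Both satisfy E(R) = R_f + β·MRP, so the slope of the SML is
MRP = (22.38% − 10.02%) / (2.25 − 0.62) = 12.36% / 1.63 = 7.5828%
R_f = E(R_Jessop) − β_Jessop·MRP = 10.02% − 0.62 × 7.5828% = 5.3187%
E(R_m) = R_f + MRP = 5.3187% + 7.5828% = 12.90%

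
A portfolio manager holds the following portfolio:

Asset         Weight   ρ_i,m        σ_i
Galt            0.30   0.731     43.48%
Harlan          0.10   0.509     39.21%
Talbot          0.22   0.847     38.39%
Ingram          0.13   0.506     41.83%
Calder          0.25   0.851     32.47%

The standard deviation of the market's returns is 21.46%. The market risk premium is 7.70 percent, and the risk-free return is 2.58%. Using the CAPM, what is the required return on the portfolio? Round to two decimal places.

β_Galt = 0.731 × 43.48% / 21.46% = 1.4811
β_Harlan = 0.509 × 39.21% / 21.46% = 0.9300
β_Talbot = 0.847 × 38.39% / 21.46% = 1.5152
β_Ingram = 0.506 × 41.83% / 21.46% = 0.9863
β_Calder = 0.851 × 32.47% / 21.46% = 1.2876
β_P = Σ w_i β_i = 0.30×1.4811 + 0.10×0.9300 + 0.22×1.5152 + 0.13×0.9863 + 0.25×1.2876 = 1.3208
E(R_P) = R_f + β_P × MRP = 2.58% + 1.3208 × 7.70% = 12.75%

12.75%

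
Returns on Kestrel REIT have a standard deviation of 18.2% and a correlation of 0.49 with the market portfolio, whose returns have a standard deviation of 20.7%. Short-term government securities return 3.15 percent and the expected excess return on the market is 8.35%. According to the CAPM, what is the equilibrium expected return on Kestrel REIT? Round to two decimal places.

β = ρ × σ_i / σ_m = 0.49 × 18.2% / 20.7% = 0.4308
E(R) = 3.15% + 0.4308 × 8.35% = 6.75%

6.75%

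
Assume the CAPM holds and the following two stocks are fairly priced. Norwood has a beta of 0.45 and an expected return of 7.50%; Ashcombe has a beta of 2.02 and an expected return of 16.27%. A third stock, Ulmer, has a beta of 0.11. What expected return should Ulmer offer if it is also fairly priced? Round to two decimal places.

MRP (SML slope) = (16.27% − 7.50%) / (2.02 − 0.45) = 8.77% / 1.57 = 5.5860%
R_f (intercept) = 7.50% − 0.45 × 5.5860% = 4.9863%
E(R_Ulmer) = R_f + β × MRP = 4.9863% + 0.11 × 5.5860% = 5.60%

5.60%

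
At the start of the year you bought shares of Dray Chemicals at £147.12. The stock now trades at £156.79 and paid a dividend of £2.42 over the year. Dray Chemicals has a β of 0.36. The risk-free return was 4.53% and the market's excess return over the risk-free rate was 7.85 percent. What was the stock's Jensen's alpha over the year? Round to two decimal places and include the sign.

Realised HPR = (P1 + D1 − P0) / P0 = (156.79 + 2.42 − 147.12) / 147.12 = 12.09 / 147.12 = 8.2178%
CAPM required = R_f + β·MRP = 4.53% + 0.36 × 7.85% = 7.3560%
α = realised − required = 8.2178% − 7.3560% = +0.86%

+0.86%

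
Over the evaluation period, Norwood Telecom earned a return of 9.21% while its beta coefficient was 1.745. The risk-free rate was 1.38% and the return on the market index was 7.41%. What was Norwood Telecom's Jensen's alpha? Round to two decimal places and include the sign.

Market excess return = 7.41% − 1.38% = 6.03%
CAPM benchmark = R_f + β(R_m − R_f) = 1.38% + 1.745 × 6.03% = 11.90235%
α = actual − benchmark = 9.21% − 11.90235% = -2.69%

-2.69%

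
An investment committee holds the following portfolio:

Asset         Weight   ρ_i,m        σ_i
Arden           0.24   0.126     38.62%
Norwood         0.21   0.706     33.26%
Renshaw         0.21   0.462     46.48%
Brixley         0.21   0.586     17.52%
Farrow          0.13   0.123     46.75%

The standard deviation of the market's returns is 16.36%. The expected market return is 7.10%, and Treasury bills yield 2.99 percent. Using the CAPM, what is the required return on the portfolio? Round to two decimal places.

6.38%

β_Arden = 0.126 × 38.62% / 16.36% = 0.2974
β_Norwood = 0.706 × 33.26% / 16.36% = 1.4353
β_Renshaw = 0.462 × 46.48% / 16.36% = 1.3126
β_Brixley = 0.586 × 17.52% / 16.36% = 0.6276
β_Farrow = 0.123 × 46.75% / 16.36% = 0.3515
β_P = Σ w_i β_i = 0.24×0.2974 + 0.21×1.4353 + 0.21×1.3126 + 0.21×0.6276 + 0.13×0.3515 = 0.8259
MRP = 7.10% − 2.99% = 4.11%
E(R_P) = R_f + β_P × MRP = 2.99% + 0.8259 × 4.11% = 6.38%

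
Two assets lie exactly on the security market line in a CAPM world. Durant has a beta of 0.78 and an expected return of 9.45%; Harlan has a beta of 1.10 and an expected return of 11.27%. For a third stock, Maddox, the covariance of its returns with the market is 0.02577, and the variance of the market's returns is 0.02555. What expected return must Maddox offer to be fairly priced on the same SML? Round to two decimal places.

10.75%

MRP = (11.27% − 9.45%) / (1.10 − 0.78) = 5.6875%
R_f = 9.45% − 0.78 × 5.6875% = 5.0138%
β_Maddox = Cov / Var(R_m) = 0.02577 / 0.02555 = 1.0086
E(R_Maddox) = R_f + β × MRP = 5.0138% + 1.0086 × 5.6875% = 10.75%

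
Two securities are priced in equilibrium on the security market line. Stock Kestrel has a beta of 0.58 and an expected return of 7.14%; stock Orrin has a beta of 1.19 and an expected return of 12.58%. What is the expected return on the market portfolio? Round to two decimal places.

Both satisfy E(R) = R_f + β·MRP, so the slope of the SML is
MRP = (12.58% − 7.14%) / (1.19 − 0.58) = 5.44% / 0.61 = 8.9180%
R_f = E(R_Kestrel) − β_Kestrel·MRP = 7.14% − 0.58 × 8.9180% = 1.9676%
E(R_m) = R_f + MRP = 1.9676% + 8.9180% = 10.89%

10.89%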